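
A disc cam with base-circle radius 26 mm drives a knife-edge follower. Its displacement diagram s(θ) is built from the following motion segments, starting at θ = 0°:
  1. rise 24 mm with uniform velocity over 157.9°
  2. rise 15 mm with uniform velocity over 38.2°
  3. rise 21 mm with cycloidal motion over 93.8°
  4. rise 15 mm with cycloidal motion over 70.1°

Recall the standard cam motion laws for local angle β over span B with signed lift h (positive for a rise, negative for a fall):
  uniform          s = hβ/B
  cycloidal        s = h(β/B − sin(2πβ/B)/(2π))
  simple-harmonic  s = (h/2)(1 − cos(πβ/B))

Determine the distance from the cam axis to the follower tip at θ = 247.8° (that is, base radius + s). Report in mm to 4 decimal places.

seg 1 [0°–157.9°] uniform, h=24: full span → s += 24 → s = 24.0000
seg 2 [157.9°–196.1°] uniform, h=15: full span → s += 15 → s = 39.0000
seg 3 [196.1°–289.9°] cycloidal, h=21: θ=247.8° here. β=51.7, B=93.8. 21·(0.5512 − sin(2π·0.5512)/(2π)) = 12.6308 → s = 51.6308
radial distance = base radius + s = 26 + 51.6308 = 77.6308

77.6308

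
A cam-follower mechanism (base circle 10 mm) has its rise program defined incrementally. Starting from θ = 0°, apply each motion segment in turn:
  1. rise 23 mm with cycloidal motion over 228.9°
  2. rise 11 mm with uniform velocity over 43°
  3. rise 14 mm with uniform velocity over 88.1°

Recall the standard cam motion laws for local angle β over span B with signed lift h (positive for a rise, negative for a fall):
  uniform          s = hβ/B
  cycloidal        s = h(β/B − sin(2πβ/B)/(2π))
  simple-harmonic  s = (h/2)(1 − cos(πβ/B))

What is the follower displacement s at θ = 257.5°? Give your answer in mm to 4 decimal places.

seg 1 [0°–228.9°] cycloidal, h=23: full span → s += 23 → s = 23.0000
seg 2 [228.9°–271.9°] uniform, h=11: θ=257.5° here. β=28.6, B=43. 11·28.6/43 = 7.3163 → s = 30.3163

30.3163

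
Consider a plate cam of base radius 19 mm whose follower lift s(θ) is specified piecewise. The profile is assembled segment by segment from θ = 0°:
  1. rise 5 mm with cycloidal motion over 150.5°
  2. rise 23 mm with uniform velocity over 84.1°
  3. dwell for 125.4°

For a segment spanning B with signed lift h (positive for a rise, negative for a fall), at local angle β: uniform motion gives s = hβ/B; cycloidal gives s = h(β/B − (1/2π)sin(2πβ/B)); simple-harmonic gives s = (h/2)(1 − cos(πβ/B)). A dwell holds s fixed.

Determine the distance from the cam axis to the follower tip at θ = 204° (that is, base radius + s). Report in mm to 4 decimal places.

seg 1 [0°–150.5°] cycloidal, h=5: full span → s += 5 → s = 5.0000
seg 2 [150.5°–234.6°] uniform, h=23: θ=204° here. β=53.5, B=84.1. 23·53.5/84.1 = 14.6314 → s = 19.6314
radial distance = base radius + s = 19 + 19.6314 = 38.6314

38.6314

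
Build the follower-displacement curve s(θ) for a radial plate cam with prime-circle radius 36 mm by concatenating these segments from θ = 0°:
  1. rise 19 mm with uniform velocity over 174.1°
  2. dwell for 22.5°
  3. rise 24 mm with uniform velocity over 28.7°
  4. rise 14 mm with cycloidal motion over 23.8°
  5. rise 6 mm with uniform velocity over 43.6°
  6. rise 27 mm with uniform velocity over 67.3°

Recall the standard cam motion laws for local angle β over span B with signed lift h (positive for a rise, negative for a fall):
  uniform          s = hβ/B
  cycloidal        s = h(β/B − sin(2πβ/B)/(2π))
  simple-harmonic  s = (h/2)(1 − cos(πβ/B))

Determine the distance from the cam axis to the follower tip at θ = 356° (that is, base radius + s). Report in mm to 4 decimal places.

seg 1 [0°–174.1°] uniform, h=19: full span → s += 19 → s = 19.0000
seg 2 [174.1°–196.6°] dwell: s stays 19.0000
seg 3 [196.6°–225.3°] uniform, h=24: full span → s += 24 → s = 43.0000
seg 4 [225.3°–249.1°] cycloidal, h=14: full span → s += 14 → s = 57.0000
seg 5 [249.1°–292.7°] uniform, h=6: full span → s += 6 → s = 63.0000
seg 6 [292.7°–360°] uniform, h=27: θ=356° here. β=63.3, B=67.3. 27·63.3/67.3 = 25.3952 → s = 88.3952
radial distance = base radius + s = 36 + 88.3952 = 124.3952

124.3952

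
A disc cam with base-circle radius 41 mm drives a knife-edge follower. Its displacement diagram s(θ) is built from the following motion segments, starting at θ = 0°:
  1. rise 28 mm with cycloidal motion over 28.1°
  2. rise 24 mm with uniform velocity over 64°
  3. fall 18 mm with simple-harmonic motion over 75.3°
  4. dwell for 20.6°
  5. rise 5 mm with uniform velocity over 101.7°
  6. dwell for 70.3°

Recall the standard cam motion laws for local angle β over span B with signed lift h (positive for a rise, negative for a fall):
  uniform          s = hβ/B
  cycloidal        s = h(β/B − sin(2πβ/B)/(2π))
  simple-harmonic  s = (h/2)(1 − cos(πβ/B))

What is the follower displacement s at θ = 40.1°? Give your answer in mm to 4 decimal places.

seg 1 [0°–28.1°] cycloidal, h=28: full span → s += 28 → s = 28.0000
seg 2 [28.1°–92.1°] uniform, h=24: θ=40.1° here. β=12, B=64. 24·12/64 = 4.5000 → s = 32.5000

32.5000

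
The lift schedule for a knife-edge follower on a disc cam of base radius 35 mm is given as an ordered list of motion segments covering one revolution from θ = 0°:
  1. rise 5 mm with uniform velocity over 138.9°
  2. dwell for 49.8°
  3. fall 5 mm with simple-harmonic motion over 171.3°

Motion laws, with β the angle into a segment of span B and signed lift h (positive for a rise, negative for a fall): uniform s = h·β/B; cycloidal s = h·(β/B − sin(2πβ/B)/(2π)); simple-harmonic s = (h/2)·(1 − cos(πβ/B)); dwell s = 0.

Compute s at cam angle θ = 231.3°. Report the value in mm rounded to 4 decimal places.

seg 1 [0°–138.9°] uniform, h=5: full span → s += 5 → s = 5.0000
seg 2 [138.9°–188.7°] dwell: s stays 5.0000
seg 3 [188.7°–360°] simple-harmonic, h=-5: θ=231.3° here. β=42.6, B=171.3. -5/2·(1 − cos(π·0.2487)) = -0.7250 → s = 4.2750

4.2750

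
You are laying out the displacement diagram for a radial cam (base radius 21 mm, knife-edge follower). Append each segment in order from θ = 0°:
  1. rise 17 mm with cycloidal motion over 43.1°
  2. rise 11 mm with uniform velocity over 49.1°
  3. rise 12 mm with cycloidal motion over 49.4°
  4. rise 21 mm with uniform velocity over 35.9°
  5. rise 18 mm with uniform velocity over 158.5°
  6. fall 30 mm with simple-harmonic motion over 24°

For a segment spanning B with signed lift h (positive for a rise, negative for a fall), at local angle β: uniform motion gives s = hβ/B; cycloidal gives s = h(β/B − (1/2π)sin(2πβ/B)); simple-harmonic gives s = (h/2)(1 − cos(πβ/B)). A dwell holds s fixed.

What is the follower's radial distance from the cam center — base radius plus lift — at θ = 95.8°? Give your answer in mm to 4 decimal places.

seg 1 [0°–43.1°] cycloidal, h=17: full span → s += 17 → s = 17.0000
seg 2 [43.1°–92.2°] uniform, h=11: full span → s += 11 → s = 28.0000
seg 3 [92.2°–141.6°] cycloidal, h=12: θ=95.8° here. β=3.6, B=49.4. 12·(0.0729 − sin(2π·0.0729)/(2π)) = 0.0302 → s = 28.0302
radial distance = base radius + s = 21 + 28.0302 = 49.0302

49.0302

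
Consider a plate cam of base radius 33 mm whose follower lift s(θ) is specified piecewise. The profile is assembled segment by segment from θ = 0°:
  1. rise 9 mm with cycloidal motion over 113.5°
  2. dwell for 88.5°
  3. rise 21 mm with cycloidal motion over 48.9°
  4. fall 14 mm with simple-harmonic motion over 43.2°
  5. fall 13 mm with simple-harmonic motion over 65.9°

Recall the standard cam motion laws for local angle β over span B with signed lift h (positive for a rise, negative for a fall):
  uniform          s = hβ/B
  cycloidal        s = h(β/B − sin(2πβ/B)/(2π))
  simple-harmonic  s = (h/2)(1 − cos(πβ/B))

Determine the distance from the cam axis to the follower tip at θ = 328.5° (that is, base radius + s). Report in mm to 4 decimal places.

seg 1 [0°–113.5°] cycloidal, h=9: full span → s += 9 → s = 9.0000
seg 2 [113.5°–202°] dwell: s stays 9.0000
seg 3 [202°–250.9°] cycloidal, h=21: full span → s += 21 → s = 30.0000
seg 4 [250.9°–294.1°] simple-harmonic, h=-14: full span → s += -14 → s = 16.0000
seg 5 [294.1°–360°] simple-harmonic, h=-13: θ=328.5° here. β=34.4, B=65.9. -13/2·(1 − cos(π·0.5220)) = -6.9490 → s = 9.0510
radial distance = base radius + s = 33 + 9.0510 = 42.0510

42.0510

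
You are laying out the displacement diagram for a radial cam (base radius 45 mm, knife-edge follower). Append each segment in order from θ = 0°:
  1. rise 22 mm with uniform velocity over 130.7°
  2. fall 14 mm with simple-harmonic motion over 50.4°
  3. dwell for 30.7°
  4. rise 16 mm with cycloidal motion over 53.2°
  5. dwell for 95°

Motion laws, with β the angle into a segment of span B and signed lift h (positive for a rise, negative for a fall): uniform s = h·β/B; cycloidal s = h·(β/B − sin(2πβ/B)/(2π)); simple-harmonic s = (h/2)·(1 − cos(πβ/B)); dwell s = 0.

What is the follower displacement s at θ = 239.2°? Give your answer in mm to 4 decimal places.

seg 1 [0°–130.7°] uniform, h=22: full span → s += 22 → s = 22.0000
seg 2 [130.7°–181.1°] simple-harmonic, h=-14: full span → s += -14 → s = 8.0000
seg 3 [181.1°–211.8°] dwell: s stays 8.0000
seg 4 [211.8°–265°] cycloidal, h=16: θ=239.2° here. β=27.4, B=53.2. 16·(0.5150 − sin(2π·0.5150)/(2π)) = 8.4808 → s = 16.4808

16.4808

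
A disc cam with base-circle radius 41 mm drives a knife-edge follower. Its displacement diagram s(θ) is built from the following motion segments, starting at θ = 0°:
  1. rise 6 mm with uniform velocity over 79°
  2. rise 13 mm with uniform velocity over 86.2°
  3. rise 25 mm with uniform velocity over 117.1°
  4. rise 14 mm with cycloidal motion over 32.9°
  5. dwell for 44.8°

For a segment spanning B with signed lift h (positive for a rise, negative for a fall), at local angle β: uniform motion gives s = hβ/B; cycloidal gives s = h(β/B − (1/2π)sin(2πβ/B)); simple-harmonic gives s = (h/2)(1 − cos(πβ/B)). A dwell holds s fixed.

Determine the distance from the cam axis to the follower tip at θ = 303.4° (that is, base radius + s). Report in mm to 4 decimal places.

seg 1 [0°–79°] uniform, h=6: full span → s += 6 → s = 6.0000
seg 2 [79°–165.2°] uniform, h=13: full span → s += 13 → s = 19.0000
seg 3 [165.2°–282.3°] uniform, h=25: full span → s += 25 → s = 44.0000
seg 4 [282.3°–315.2°] cycloidal, h=14: θ=303.4° here. β=21.1, B=32.9. 14·(0.6413 − sin(2π·0.6413)/(2π)) = 10.7074 → s = 54.7074
radial distance = base radius + s = 41 + 54.7074 = 95.7074

95.7074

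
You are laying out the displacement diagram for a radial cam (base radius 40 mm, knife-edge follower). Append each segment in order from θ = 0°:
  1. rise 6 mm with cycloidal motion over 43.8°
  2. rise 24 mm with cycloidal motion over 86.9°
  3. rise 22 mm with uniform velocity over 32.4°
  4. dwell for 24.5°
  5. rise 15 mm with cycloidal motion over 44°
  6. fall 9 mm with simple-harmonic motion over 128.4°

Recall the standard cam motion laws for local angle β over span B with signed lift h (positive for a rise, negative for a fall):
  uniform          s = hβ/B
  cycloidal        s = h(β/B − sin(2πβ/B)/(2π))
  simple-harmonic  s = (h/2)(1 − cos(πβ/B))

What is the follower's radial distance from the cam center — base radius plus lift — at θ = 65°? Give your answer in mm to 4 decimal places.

seg 1 [0°–43.8°] cycloidal, h=6: full span → s += 6 → s = 6.0000
seg 2 [43.8°–130.7°] cycloidal, h=24: θ=65° here. β=21.2, B=86.9. 24·(0.2440 − sin(2π·0.2440)/(2π)) = 2.0380 → s = 8.0380
radial distance = base radius + s = 40 + 8.0380 = 48.0380

48.0380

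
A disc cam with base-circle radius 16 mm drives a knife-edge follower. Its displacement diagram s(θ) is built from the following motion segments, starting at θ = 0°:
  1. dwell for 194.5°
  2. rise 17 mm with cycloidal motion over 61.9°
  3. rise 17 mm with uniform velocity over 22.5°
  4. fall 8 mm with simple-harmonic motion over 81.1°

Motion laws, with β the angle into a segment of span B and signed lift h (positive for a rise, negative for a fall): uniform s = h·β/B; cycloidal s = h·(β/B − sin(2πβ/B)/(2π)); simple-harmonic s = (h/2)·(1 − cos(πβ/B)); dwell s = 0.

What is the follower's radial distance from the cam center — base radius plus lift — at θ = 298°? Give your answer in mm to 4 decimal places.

seg 1 [0°–194.5°] dwell: s stays 0.0000
seg 2 [194.5°–256.4°] cycloidal, h=17: full span → s += 17 → s = 17.0000
seg 3 [256.4°–278.9°] uniform, h=17: full span → s += 17 → s = 34.0000
seg 4 [278.9°–360°] simple-harmonic, h=-8: θ=298° here. β=19.1, B=81.1. -8/2·(1 − cos(π·0.2355)) = -1.0458 → s = 32.9542
radial distance = base radius + s = 16 + 32.9542 = 48.9542

48.9542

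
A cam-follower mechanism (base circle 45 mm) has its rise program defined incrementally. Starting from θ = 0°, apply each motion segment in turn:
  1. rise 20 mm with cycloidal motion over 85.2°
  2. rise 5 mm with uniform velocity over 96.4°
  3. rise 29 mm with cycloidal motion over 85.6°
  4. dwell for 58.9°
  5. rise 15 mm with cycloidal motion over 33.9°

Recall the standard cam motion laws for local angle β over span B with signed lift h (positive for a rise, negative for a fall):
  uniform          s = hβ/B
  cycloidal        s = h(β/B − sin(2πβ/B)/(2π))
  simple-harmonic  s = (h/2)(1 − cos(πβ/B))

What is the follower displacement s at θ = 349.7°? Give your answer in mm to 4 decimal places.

seg 1 [0°–85.2°] cycloidal, h=20: full span → s += 20 → s = 20.0000
seg 2 [85.2°–181.6°] uniform, h=5: full span → s += 5 → s = 25.0000
seg 3 [181.6°–267.2°] cycloidal, h=29: full span → s += 29 → s = 54.0000
seg 4 [267.2°–326.1°] dwell: s stays 54.0000
seg 5 [326.1°–360°] cycloidal, h=15: θ=349.7° here. β=23.6, B=33.9. 15·(0.6962 − sin(2π·0.6962)/(2π)) = 12.6945 → s = 66.6945

66.6945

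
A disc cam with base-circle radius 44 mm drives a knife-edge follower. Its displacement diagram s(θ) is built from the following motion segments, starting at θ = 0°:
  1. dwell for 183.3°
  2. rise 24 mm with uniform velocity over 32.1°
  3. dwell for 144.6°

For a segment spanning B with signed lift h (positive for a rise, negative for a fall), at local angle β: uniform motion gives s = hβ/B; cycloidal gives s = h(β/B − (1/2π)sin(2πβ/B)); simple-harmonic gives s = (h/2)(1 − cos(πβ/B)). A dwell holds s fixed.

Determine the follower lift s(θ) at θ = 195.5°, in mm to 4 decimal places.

seg 1 [0°–183.3°] dwell: s stays 0.0000
seg 2 [183.3°–215.4°] uniform, h=24: θ=195.5° here. β=12.2, B=32.1. 24·12.2/32.1 = 9.1215 → s = 9.1215

9.1215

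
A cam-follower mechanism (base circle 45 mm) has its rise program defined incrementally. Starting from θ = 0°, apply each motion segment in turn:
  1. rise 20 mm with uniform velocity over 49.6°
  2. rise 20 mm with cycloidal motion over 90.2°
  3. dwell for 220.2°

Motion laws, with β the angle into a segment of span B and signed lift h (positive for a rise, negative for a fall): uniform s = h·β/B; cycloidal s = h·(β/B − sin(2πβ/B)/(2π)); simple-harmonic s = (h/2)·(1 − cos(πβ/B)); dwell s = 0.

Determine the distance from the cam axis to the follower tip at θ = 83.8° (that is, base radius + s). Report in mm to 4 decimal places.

seg 1 [0°–49.6°] uniform, h=20: full span → s += 20 → s = 20.0000
seg 2 [49.6°–139.8°] cycloidal, h=20: θ=83.8° here. β=34.2, B=90.2. 20·(0.3792 − sin(2π·0.3792)/(2π)) = 5.3919 → s = 25.3919
radial distance = base radius + s = 45 + 25.3919 = 70.3919

70.3919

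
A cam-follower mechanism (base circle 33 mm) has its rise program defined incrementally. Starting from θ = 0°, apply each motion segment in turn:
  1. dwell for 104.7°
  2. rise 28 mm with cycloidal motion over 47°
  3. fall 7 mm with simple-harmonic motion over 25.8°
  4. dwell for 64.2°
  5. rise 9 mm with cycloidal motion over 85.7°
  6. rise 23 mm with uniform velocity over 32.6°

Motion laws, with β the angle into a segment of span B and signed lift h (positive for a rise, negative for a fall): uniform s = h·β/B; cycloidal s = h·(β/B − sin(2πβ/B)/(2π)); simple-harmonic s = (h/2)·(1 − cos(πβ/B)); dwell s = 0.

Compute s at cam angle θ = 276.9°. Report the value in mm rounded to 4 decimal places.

seg 1 [0°–104.7°] dwell: s stays 0.0000
seg 2 [104.7°–151.7°] cycloidal, h=28: full span → s += 28 → s = 28.0000
seg 3 [151.7°–177.5°] simple-harmonic, h=-7: full span → s += -7 → s = 21.0000
seg 4 [177.5°–241.7°] dwell: s stays 21.0000
seg 5 [241.7°–327.4°] cycloidal, h=9: θ=276.9° here. β=35.2, B=85.7. 9·(0.4107 − sin(2π·0.4107)/(2π)) = 2.9347 → s = 23.9347

23.9347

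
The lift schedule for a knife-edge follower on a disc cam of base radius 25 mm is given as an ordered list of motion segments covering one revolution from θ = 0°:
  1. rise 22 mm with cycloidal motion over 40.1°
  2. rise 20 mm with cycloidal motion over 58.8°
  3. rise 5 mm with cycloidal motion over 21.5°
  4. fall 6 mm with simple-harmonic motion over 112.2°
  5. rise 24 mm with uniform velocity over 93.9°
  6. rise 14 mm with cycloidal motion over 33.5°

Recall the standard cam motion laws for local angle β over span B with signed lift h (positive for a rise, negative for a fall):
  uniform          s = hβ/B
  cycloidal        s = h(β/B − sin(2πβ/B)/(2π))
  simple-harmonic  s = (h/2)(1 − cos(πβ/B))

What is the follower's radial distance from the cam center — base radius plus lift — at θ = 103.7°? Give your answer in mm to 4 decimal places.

seg 1 [0°–40.1°] cycloidal, h=22: full span → s += 22 → s = 22.0000
seg 2 [40.1°–98.9°] cycloidal, h=20: full span → s += 20 → s = 42.0000
seg 3 [98.9°–120.4°] cycloidal, h=5: θ=103.7° here. β=4.8, B=21.5. 5·(0.2233 − sin(2π·0.2233)/(2π)) = 0.3317 → s = 42.3317
radial distance = base radius + s = 25 + 42.3317 = 67.3317

67.3317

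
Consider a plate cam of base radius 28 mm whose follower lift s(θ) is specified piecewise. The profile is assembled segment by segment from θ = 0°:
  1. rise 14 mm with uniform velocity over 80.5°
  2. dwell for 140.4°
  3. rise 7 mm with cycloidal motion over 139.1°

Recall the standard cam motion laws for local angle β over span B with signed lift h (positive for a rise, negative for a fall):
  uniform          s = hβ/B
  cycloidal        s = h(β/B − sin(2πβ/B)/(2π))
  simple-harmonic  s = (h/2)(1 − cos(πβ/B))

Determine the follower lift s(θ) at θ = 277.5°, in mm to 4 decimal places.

seg 1 [0°–80.5°] uniform, h=14: full span → s += 14 → s = 14.0000
seg 2 [80.5°–220.9°] dwell: s stays 14.0000
seg 3 [220.9°–360°] cycloidal, h=7: θ=277.5° here. β=56.6, B=139.1. 7·(0.4069 − sin(2π·0.4069)/(2π)) = 2.2332 → s = 16.2332

16.2332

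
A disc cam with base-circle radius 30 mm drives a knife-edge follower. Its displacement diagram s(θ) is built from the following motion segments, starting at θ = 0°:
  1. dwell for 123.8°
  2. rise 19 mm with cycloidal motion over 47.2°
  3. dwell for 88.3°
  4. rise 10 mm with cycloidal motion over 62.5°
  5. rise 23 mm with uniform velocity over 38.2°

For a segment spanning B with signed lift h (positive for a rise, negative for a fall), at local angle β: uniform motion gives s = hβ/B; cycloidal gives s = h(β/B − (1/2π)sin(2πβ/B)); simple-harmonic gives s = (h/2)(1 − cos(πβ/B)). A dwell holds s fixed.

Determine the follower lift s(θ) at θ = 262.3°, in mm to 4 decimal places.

seg 1 [0°–123.8°] dwell: s stays 0.0000
seg 2 [123.8°–171°] cycloidal, h=19: full span → s += 19 → s = 19.0000
seg 3 [171°–259.3°] dwell: s stays 19.0000
seg 4 [259.3°–321.8°] cycloidal, h=10: θ=262.3° here. β=3, B=62.5. 10·(0.0480 − sin(2π·0.0480)/(2π)) = 0.0072 → s = 19.0072

19.0072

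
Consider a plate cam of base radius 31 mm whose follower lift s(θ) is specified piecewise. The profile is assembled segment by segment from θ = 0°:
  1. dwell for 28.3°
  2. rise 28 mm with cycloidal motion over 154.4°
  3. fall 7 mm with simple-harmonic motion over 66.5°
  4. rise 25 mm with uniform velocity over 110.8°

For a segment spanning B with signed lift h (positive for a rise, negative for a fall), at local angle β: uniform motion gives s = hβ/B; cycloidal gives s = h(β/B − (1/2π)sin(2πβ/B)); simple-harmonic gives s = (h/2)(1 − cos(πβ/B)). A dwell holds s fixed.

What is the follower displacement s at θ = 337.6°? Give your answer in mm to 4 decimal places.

seg 1 [0°–28.3°] dwell: s stays 0.0000
seg 2 [28.3°–182.7°] cycloidal, h=28: full span → s += 28 → s = 28.0000
seg 3 [182.7°–249.2°] simple-harmonic, h=-7: full span → s += -7 → s = 21.0000
seg 4 [249.2°–360°] uniform, h=25: θ=337.6° here. β=88.4, B=110.8. 25·88.4/110.8 = 19.9458 → s = 40.9458

40.9458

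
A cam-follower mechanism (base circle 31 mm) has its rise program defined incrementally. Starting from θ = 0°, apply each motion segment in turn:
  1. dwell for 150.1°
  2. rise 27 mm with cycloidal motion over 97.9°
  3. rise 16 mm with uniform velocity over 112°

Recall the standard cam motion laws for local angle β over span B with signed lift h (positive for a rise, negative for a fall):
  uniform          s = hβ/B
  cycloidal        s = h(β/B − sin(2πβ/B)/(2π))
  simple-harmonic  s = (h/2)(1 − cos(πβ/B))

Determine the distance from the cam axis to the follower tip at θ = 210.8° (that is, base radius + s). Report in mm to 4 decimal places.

seg 1 [0°–150.1°] dwell: s stays 0.0000
seg 2 [150.1°–248°] cycloidal, h=27: θ=210.8° here. β=60.7, B=97.9. 27·(0.6200 − sin(2π·0.6200)/(2π)) = 19.6826 → s = 19.6826
radial distance = base radius + s = 31 + 19.6826 = 50.6826

50.6826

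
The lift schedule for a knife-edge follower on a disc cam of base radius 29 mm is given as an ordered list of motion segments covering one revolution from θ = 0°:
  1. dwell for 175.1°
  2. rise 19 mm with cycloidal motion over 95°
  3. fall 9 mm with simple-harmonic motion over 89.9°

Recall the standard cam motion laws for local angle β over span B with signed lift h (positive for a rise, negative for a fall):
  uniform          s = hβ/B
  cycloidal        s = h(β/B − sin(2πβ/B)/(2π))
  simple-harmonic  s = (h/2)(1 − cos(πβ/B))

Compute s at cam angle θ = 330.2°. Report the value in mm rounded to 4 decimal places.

seg 1 [0°–175.1°] dwell: s stays 0.0000
seg 2 [175.1°–270.1°] cycloidal, h=19: full span → s += 19 → s = 19.0000
seg 3 [270.1°–360°] simple-harmonic, h=-9: θ=330.2° here. β=60.1, B=89.9. -9/2·(1 − cos(π·0.6685)) = -6.7727 → s = 12.2273

12.2273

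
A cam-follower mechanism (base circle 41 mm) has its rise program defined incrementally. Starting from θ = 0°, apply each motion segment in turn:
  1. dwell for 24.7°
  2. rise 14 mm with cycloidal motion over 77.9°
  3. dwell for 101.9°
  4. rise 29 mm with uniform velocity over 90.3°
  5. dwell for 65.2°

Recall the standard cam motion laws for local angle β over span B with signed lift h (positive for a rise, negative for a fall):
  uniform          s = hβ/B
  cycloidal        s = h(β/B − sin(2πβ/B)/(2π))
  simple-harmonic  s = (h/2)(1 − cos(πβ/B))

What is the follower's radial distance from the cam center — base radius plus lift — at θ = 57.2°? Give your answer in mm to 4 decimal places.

seg 1 [0°–24.7°] dwell: s stays 0.0000
seg 2 [24.7°–102.6°] cycloidal, h=14: θ=57.2° here. β=32.5, B=77.9. 14·(0.4172 − sin(2π·0.4172)/(2π)) = 4.7332 → s = 4.7332
radial distance = base radius + s = 41 + 4.7332 = 45.7332

45.7332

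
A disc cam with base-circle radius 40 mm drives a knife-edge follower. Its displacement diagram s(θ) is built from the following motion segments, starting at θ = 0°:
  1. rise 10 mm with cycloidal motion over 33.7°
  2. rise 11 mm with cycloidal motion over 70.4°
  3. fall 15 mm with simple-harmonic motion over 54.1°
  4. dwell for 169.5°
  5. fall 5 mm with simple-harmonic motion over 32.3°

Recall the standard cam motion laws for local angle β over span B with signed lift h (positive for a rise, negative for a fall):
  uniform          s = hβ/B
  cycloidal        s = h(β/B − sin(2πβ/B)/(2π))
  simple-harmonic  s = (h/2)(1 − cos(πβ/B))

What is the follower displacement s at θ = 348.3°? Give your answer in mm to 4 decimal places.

seg 1 [0°–33.7°] cycloidal, h=10: full span → s += 10 → s = 10.0000
seg 2 [33.7°–104.1°] cycloidal, h=11: full span → s += 11 → s = 21.0000
seg 3 [104.1°–158.2°] simple-harmonic, h=-15: full span → s += -15 → s = 6.0000
seg 4 [158.2°–327.7°] dwell: s stays 6.0000
seg 5 [327.7°–360°] simple-harmonic, h=-5: θ=348.3° here. β=20.6, B=32.3. -5/2·(1 − cos(π·0.6378)) = -3.5486 → s = 2.4514

2.4514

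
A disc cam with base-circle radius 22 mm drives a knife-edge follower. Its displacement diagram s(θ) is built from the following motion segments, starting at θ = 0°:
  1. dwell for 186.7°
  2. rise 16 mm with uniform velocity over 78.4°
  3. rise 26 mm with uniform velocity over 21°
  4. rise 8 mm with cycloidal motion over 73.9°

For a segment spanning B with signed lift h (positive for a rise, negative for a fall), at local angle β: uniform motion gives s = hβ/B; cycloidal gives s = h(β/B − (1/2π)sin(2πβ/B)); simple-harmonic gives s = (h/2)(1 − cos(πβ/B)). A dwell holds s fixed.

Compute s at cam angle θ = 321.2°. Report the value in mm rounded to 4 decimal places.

seg 1 [0°–186.7°] dwell: s stays 0.0000
seg 2 [186.7°–265.1°] uniform, h=16: full span → s += 16 → s = 16.0000
seg 3 [265.1°–286.1°] uniform, h=26: full span → s += 26 → s = 42.0000
seg 4 [286.1°–360°] cycloidal, h=8: θ=321.2° here. β=35.1, B=73.9. 8·(0.4750 − sin(2π·0.4750)/(2π)) = 3.6003 → s = 45.6003

45.6003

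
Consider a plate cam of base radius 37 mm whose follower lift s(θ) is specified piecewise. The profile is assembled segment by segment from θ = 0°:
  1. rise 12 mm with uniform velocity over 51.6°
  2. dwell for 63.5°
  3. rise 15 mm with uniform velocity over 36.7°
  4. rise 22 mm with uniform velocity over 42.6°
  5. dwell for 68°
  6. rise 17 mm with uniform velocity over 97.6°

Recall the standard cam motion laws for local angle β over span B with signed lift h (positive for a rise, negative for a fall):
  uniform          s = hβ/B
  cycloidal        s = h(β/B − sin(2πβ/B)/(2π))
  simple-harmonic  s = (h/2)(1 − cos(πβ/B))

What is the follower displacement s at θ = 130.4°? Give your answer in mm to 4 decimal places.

seg 1 [0°–51.6°] uniform, h=12: full span → s += 12 → s = 12.0000
seg 2 [51.6°–115.1°] dwell: s stays 12.0000
seg 3 [115.1°–151.8°] uniform, h=15: θ=130.4° here. β=15.3, B=36.7. 15·15.3/36.7 = 6.2534 → s = 18.2534

18.2534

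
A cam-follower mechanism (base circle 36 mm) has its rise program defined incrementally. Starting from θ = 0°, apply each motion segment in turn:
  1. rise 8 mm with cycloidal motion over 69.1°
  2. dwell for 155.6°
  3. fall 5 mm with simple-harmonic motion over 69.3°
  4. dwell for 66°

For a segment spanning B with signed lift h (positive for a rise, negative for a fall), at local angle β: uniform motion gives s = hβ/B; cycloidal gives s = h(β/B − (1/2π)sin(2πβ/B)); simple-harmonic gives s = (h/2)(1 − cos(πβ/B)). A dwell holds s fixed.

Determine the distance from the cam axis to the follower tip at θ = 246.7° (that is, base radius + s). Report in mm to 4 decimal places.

seg 1 [0°–69.1°] cycloidal, h=8: full span → s += 8 → s = 8.0000
seg 2 [69.1°–224.7°] dwell: s stays 8.0000
seg 3 [224.7°–294°] simple-harmonic, h=-5: θ=246.7° here. β=22, B=69.3. -5/2·(1 − cos(π·0.3175)) = -1.1436 → s = 6.8564
radial distance = base radius + s = 36 + 6.8564 = 42.8564

42.8564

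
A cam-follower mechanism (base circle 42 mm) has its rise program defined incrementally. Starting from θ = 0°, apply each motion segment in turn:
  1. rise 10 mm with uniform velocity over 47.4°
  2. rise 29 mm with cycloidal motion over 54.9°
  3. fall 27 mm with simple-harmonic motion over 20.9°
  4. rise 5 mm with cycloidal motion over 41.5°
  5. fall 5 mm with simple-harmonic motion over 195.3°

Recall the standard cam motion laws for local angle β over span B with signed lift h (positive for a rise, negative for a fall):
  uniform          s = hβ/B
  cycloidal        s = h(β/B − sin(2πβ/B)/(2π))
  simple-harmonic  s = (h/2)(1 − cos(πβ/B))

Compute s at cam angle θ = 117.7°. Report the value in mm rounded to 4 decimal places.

seg 1 [0°–47.4°] uniform, h=10: full span → s += 10 → s = 10.0000
seg 2 [47.4°–102.3°] cycloidal, h=29: full span → s += 29 → s = 39.0000
seg 3 [102.3°–123.2°] simple-harmonic, h=-27: θ=117.7° here. β=15.4, B=20.9. -27/2·(1 − cos(π·0.7368)) = -22.6433 → s = 16.3567

16.3567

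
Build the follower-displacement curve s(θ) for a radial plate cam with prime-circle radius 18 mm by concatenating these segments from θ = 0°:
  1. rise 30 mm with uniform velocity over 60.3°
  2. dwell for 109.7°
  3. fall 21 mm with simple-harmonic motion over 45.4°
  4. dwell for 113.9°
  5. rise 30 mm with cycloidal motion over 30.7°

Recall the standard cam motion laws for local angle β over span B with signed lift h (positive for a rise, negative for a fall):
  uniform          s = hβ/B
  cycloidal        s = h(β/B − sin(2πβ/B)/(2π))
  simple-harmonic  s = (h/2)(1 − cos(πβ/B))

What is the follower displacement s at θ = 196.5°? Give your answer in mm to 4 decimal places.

seg 1 [0°–60.3°] uniform, h=30: full span → s += 30 → s = 30.0000
seg 2 [60.3°–170°] dwell: s stays 30.0000
seg 3 [170°–215.4°] simple-harmonic, h=-21: θ=196.5° here. β=26.5, B=45.4. -21/2·(1 − cos(π·0.5837)) = -13.2293 → s = 16.7707

16.7707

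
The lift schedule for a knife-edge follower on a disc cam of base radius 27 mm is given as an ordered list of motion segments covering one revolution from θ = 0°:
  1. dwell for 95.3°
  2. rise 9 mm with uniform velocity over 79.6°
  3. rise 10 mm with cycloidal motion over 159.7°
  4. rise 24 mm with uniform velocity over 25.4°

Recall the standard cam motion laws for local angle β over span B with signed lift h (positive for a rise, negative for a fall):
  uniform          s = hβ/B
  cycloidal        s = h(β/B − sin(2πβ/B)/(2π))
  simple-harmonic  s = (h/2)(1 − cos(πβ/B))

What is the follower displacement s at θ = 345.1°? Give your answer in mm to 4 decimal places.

seg 1 [0°–95.3°] dwell: s stays 0.0000
seg 2 [95.3°–174.9°] uniform, h=9: full span → s += 9 → s = 9.0000
seg 3 [174.9°–334.6°] cycloidal, h=10: full span → s += 10 → s = 19.0000
seg 4 [334.6°–360°] uniform, h=24: θ=345.1° here. β=10.5, B=25.4. 24·10.5/25.4 = 9.9213 → s = 28.9213

28.9213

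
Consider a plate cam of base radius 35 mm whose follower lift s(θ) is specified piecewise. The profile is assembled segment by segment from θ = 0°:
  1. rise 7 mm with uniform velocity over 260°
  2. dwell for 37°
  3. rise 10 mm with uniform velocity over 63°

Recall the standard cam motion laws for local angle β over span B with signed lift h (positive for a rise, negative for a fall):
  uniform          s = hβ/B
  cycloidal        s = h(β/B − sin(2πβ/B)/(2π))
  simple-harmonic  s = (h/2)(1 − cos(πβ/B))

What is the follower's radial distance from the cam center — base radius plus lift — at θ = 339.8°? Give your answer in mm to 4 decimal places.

seg 1 [0°–260°] uniform, h=7: full span → s += 7 → s = 7.0000
seg 2 [260°–297°] dwell: s stays 7.0000
seg 3 [297°–360°] uniform, h=10: θ=339.8° here. β=42.8, B=63. 10·42.8/63 = 6.7937 → s = 13.7937
radial distance = base radius + s = 35 + 13.7937 = 48.7937

48.7937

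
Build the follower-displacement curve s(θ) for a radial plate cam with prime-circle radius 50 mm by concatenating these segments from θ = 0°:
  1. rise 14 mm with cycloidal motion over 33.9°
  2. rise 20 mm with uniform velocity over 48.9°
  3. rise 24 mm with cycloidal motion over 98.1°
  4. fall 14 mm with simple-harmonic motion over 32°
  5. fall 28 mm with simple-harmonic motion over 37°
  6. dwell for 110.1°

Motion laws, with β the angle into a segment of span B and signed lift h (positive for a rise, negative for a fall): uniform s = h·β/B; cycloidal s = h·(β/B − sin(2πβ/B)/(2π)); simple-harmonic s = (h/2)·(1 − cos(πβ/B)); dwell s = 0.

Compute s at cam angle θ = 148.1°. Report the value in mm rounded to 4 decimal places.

seg 1 [0°–33.9°] cycloidal, h=14: full span → s += 14 → s = 14.0000
seg 2 [33.9°–82.8°] uniform, h=20: full span → s += 20 → s = 34.0000
seg 3 [82.8°–180.9°] cycloidal, h=24: θ=148.1° here. β=65.3, B=98.1. 24·(0.6656 − sin(2π·0.6656)/(2π)) = 19.2712 → s = 53.2712

53.2712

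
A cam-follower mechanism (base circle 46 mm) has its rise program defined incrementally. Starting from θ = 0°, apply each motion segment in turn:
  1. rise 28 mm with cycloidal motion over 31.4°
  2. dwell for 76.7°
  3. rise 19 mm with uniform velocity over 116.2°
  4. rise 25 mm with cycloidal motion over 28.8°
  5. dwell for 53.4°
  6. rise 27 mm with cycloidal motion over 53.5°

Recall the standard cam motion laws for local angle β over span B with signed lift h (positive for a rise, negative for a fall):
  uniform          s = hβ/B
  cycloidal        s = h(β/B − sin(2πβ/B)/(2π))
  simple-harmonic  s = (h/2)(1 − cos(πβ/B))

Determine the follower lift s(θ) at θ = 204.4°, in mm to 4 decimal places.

seg 1 [0°–31.4°] cycloidal, h=28: full span → s += 28 → s = 28.0000
seg 2 [31.4°–108.1°] dwell: s stays 28.0000
seg 3 [108.1°–224.3°] uniform, h=19: θ=204.4° here. β=96.3, B=116.2. 19·96.3/116.2 = 15.7461 → s = 43.7461

43.7461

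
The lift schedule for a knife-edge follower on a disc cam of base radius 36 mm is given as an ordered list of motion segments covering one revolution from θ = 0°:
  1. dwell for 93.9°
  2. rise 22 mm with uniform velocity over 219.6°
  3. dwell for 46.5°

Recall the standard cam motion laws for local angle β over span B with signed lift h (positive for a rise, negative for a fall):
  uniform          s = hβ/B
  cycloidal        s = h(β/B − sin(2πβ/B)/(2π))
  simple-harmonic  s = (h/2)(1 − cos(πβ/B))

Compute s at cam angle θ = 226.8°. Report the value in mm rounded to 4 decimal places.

seg 1 [0°–93.9°] dwell: s stays 0.0000
seg 2 [93.9°–313.5°] uniform, h=22: θ=226.8° here. β=132.9, B=219.6. 22·132.9/219.6 = 13.3142 → s = 13.3142

13.3142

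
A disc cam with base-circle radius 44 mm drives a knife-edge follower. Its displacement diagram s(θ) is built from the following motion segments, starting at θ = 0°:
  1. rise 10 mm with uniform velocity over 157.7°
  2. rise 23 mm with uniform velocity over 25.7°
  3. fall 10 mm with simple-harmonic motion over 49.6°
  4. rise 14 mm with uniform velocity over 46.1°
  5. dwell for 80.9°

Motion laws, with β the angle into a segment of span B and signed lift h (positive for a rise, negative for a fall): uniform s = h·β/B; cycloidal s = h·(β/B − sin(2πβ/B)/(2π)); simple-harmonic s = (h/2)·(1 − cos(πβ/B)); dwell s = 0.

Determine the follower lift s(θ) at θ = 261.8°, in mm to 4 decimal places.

seg 1 [0°–157.7°] uniform, h=10: full span → s += 10 → s = 10.0000
seg 2 [157.7°–183.4°] uniform, h=23: full span → s += 23 → s = 33.0000
seg 3 [183.4°–233°] simple-harmonic, h=-10: full span → s += -10 → s = 23.0000
seg 4 [233°–279.1°] uniform, h=14: θ=261.8° here. β=28.8, B=46.1. 14·28.8/46.1 = 8.7462 → s = 31.7462

31.7462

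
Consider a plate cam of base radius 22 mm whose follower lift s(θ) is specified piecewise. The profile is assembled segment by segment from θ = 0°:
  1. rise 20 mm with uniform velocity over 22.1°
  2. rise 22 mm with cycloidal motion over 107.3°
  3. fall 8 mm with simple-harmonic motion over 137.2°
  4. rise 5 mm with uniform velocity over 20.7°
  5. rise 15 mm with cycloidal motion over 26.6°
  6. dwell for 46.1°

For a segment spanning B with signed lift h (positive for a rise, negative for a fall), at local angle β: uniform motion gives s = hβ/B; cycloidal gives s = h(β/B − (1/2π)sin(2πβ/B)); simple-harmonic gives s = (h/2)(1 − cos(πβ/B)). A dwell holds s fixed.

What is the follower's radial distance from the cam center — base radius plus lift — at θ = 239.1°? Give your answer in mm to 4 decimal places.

seg 1 [0°–22.1°] uniform, h=20: full span → s += 20 → s = 20.0000
seg 2 [22.1°–129.4°] cycloidal, h=22: full span → s += 22 → s = 42.0000
seg 3 [129.4°–266.6°] simple-harmonic, h=-8: θ=239.1° here. β=109.7, B=137.2. -8/2·(1 − cos(π·0.7996)) = -7.2328 → s = 34.7672
radial distance = base radius + s = 22 + 34.7672 = 56.7672

56.7672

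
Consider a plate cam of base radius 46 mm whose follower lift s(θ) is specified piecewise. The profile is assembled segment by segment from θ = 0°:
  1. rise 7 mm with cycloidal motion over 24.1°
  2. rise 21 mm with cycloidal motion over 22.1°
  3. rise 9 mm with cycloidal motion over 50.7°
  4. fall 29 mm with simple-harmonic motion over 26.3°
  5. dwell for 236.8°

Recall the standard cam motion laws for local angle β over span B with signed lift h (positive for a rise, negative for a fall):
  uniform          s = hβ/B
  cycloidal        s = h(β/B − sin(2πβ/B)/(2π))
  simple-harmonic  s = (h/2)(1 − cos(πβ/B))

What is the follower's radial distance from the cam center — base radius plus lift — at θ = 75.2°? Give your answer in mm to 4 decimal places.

seg 1 [0°–24.1°] cycloidal, h=7: full span → s += 7 → s = 7.0000
seg 2 [24.1°–46.2°] cycloidal, h=21: full span → s += 21 → s = 28.0000
seg 3 [46.2°–96.9°] cycloidal, h=9: θ=75.2° here. β=29, B=50.7. 9·(0.5720 − sin(2π·0.5720)/(2π)) = 5.7740 → s = 33.7740
radial distance = base radius + s = 46 + 33.7740 = 79.7740

79.7740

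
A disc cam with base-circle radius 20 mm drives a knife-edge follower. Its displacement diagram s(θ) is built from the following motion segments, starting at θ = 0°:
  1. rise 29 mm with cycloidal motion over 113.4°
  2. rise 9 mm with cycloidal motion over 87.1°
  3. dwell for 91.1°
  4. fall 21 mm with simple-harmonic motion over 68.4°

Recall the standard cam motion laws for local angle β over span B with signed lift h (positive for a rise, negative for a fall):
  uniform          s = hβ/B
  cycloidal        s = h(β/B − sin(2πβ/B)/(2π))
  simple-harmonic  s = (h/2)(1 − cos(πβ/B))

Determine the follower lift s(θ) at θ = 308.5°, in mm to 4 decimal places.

seg 1 [0°–113.4°] cycloidal, h=29: full span → s += 29 → s = 29.0000
seg 2 [113.4°–200.5°] cycloidal, h=9: full span → s += 9 → s = 38.0000
seg 3 [200.5°–291.6°] dwell: s stays 38.0000
seg 4 [291.6°–360°] simple-harmonic, h=-21: θ=308.5° here. β=16.9, B=68.4. -21/2·(1 − cos(π·0.2471)) = -3.0075 → s = 34.9925

34.9925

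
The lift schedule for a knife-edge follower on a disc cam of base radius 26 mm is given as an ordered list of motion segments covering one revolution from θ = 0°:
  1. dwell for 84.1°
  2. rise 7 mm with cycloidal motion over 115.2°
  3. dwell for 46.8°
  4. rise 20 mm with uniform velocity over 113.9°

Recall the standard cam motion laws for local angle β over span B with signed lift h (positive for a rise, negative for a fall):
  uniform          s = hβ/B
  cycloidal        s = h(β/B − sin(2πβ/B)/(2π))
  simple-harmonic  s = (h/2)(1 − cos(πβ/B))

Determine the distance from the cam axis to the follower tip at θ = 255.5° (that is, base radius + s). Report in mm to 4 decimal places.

seg 1 [0°–84.1°] dwell: s stays 0.0000
seg 2 [84.1°–199.3°] cycloidal, h=7: full span → s += 7 → s = 7.0000
seg 3 [199.3°–246.1°] dwell: s stays 7.0000
seg 4 [246.1°–360°] uniform, h=20: θ=255.5° here. β=9.4, B=113.9. 20·9.4/113.9 = 1.6506 → s = 8.6506
radial distance = base radius + s = 26 + 8.6506 = 34.6506

34.6506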